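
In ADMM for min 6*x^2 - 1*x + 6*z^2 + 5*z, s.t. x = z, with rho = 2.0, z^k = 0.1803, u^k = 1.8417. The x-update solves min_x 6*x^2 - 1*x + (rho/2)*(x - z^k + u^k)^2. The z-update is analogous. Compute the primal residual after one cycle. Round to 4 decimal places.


ADMM iteration with rho = 2.0, z^k = 0.1803, u^k = 1.8417
Step 1: x-update.
Minimize 6*x^2 - 1*x + (2.0/2)*(x - 0.1803 + 1.8417)^2
FOC: (2*6 + 2.0)*x = 1 + 2.0*(0.1803 - 1.8417)
x^{k+1} = -0.1659
Step 2: z-update.
Minimize 6*z^2 + 5*z + (2.0/2)*(-0.1659 - z + 1.8417)^2
FOC: (2*6 + 2.0)*z = -5 + 2.0*(-0.1659 + 1.8417)
z^{k+1} = -0.1177
Step 3: u-update.
u^{k+1} = 1.8417 - 0.1659 + 0.1177 = 1.7935
Step 4: Primal residual = |-0.1659 + 0.1177| = 0.0482


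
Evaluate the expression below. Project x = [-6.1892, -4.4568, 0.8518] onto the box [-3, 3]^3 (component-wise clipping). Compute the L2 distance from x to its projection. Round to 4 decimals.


Project each component onto [-3, 3].
clip(-6.1892) = -3.0, clip(-4.4568) = -3.0, clip(0.8518) = 0.8518
Projection = [-3.0, -3.0, 0.8518]
Squared diffs: [10.171, 2.1223, 0.0]
Distance = sqrt(12.2933) = 3.5062


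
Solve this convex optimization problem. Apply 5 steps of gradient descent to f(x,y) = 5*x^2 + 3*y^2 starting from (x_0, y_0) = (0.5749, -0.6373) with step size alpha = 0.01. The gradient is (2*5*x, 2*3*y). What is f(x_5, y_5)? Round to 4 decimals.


Gradient descent on f(x,y) = 5*x^2 + 3*y^2.
Starting point: (0.5749, -0.6373), alpha = 0.01
Step 1: grad_x = 2*5*0.5749 = 5.749, grad_y = 2*3*-0.6373 = -3.8238
  x_1 = 0.5749 - 0.01*5.749 = 0.5174
  y_1 = -0.6373 - 0.01*-3.8238 = -0.5991
Step 2: grad_x = 2*5*0.5174 = 5.1741, grad_y = 2*3*-0.5991 = -3.5944
  x_2 = 0.5174 - 0.01*5.1741 = 0.4657
  y_2 = -0.5991 - 0.01*-3.5944 = -0.5631
Step 3: grad_x = 2*5*0.4657 = 4.6567, grad_y = 2*3*-0.5631 = -3.3787
  x_3 = 0.4657 - 0.01*4.6567 = 0.4191
  y_3 = -0.5631 - 0.01*-3.3787 = -0.5293
Step 4: grad_x = 2*5*0.4191 = 4.191, grad_y = 2*3*-0.5293 = -3.176
  x_4 = 0.4191 - 0.01*4.191 = 0.3772
  y_4 = -0.5293 - 0.01*-3.176 = -0.4976
Step 5: grad_x = 2*5*0.3772 = 3.7719, grad_y = 2*3*-0.4976 = -2.9854
  x_5 = 0.3772 - 0.01*3.7719 = 0.3395
  y_5 = -0.4976 - 0.01*-2.9854 = -0.4677
f(0.3395, -0.4677) = 5*0.3395^2 + 3*(-0.4677)^2 = 1.2325


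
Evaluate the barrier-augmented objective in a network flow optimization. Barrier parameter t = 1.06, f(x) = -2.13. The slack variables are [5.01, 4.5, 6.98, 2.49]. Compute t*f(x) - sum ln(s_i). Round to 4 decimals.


Step 1: Compute log-barrier.
ln values: [1.6114, 1.5041, 1.943, 0.9123]
phi = -(1.6114 + 1.5041 + 1.943 + 0.9123) = -5.9708
Step 2: Compute augmented objective.
t*f(x) = 1.06*-2.13 = -2.2578
Total = -2.2578 - 5.9708 = -8.2286


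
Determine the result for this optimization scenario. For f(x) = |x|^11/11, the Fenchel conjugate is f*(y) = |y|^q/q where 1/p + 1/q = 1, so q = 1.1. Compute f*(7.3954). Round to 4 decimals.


The conjugate exponent q satisfies 1/p + 1/q = 1.
p = 11, so q = 11/(11 - 1) = 1.1
|y|^q = 7.3954^1.1 = 9.0335
f*(7.3954) = 9.0335 / 1.1 = 8.2123


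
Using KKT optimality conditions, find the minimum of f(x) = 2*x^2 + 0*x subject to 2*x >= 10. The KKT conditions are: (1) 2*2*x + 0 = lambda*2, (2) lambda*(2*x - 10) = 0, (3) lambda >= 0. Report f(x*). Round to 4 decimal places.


Step 1: Try lambda = 0 (constraint inactive).
x_unc = 0/(2*2) = 0.0
Check: 2*0.0 = 0.0 < 10 -- violated!
Step 2: Constraint must be active: 2*x = 10
x* = 10/2 = 5.0
lambda = (2*2*5.0 + 0)/2 = 10.0
Step 3: Compute optimal value.
f(x*) = 2*5.0^2 + 0*5.0 = 50.0


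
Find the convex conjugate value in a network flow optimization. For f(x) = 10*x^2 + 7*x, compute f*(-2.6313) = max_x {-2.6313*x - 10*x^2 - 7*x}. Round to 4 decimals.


f*(y) = sup_x {y*x - a*x^2 - b*x} = sup_x {(y-b)*x - a*x^2}
FOC: (y - b) - 2a*x = 0 => x* = (y - b)/(2a)
x* = (-2.6313 - 7)/(2*10) = -0.4816
f*(-2.6313) = (y-b)^2/(4a) = (-2.6313 - 7)^2/(4*10)
= 92.7619/40 = 2.319


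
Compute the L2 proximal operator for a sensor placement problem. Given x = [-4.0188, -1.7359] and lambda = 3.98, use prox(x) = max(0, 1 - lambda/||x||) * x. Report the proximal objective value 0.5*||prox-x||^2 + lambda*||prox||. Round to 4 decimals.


Step 1: Compute ||x||.
||x|| = 4.3777
Step 2: Compute scaling factor.
scale = max(0, 1 - 3.98/4.3777) = 0.0908
Step 3: prox(x) = [-0.3651, -0.1577]
||prox(x)|| = 0.3977
Step 4: Proximal objective.
0.5*||prox-x||^2 = 7.9202
lambda*||prox|| = 1.5828
Total = 9.503


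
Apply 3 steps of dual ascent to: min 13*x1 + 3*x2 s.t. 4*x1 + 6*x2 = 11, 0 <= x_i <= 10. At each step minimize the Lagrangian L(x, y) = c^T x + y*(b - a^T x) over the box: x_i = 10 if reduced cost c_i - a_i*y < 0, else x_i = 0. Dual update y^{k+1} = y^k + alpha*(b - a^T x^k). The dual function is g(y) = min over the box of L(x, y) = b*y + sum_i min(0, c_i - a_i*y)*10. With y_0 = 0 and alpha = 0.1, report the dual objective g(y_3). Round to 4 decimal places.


Dual ascent for LP: min 13*x1 + 3*x2, 4*x1 + 6*x2 = 11, 0 <= x_i <= 10
Step 1: y^k = 0.0, reduced costs: (13.0, 3.0)
  x^k = (0.0, 0.0), subgradient = b - a^T x = 11.0
  y^{k+1} = 0.0 + 0.1*11.0 = 1.1
Step 2: y^k = 1.1, reduced costs: (8.6, -3.6)
  x^k = (0.0, 10.0), subgradient = b - a^T x = -49.0
  y^{k+1} = 1.1 + 0.1*-49.0 = -3.8
Step 3: y^k = -3.8, reduced costs: (28.2, 25.8)
  x^k = (0.0, 0.0), subgradient = b - a^T x = 11.0
  y^{k+1} = -3.8 + 0.1*11.0 = -2.7
Dual objective at y_3 = -2.7: reduced costs (23.8, 19.2), box minimizer x = (0.0, 0.0)
g(y_3) = b*y + (c1 - a1*y)*x1 + (c2 - a2*y)*x2 = 11*(-2.7) + 23.8*0.0 + 19.2*0.0 = -29.7 + 0.0 + 0.0 = -29.7


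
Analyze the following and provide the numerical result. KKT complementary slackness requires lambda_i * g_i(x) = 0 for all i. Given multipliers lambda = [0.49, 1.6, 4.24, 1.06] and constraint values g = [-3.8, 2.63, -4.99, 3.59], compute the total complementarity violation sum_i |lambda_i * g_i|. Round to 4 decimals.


KKT complementary slackness check:
lambda_1 * g_1 = 0.49 * -3.8 = -1.862
lambda_2 * g_2 = 1.6 * 2.63 = 4.208
lambda_3 * g_3 = 4.24 * -4.99 = -21.1576
lambda_4 * g_4 = 1.06 * 3.59 = 3.8054
Total violation = 1.862 + 4.208 + 21.1576 + 3.8054 = 31.033


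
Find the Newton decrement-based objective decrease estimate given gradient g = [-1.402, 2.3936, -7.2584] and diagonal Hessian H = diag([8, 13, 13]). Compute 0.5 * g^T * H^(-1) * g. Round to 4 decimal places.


Step 1: H is diagonal, so H^(-1) * g = [-0.1753, 0.1841, -0.5583].
Step 2: g^T H^(-1) g = sum_i g_i^2 / H_ii
  = (-1.402)^2/8 + (2.3936)^2/13 + (-7.2584)^2/13
  = 0.2457 + 0.4407 + 4.0526 = 4.7391
Step 3: Objective decrease = 0.5 * g^T H^(-1) g = 2.3695


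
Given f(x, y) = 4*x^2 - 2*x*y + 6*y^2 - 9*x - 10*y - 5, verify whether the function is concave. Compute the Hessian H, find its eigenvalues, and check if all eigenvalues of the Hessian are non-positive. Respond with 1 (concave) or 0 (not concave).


The Hessian of f(x,y) = 4*x^2 - 2*x*y + 6*y^2 - 9*x - 10*y - 5 is:
H = [[8, -2], [-2, 12]]
Trace = 8 + 12 = 20
Determinant = 8*12 - (-2)^2 = 92
Discriminant = (20)^2 - 4*92 = 32.0
Eigenvalues: lambda_1 = 7.1716, lambda_2 = 12.8284
The function is not concave.

0


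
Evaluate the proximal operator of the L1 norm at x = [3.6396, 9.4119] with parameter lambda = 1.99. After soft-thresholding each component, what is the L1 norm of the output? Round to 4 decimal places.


Soft-thresholding with lambda = 1.99:
prox(3.6396) = sign(3.6396)*max(|3.6396| - 1.99, 0) = 1.6496
prox(9.4119) = sign(9.4119)*max(|9.4119| - 1.99, 0) = 7.4219
prox(x) = [1.6496, 7.4219]
||prox(x)||_1 = 1.6496 + 7.4219 = 9.0715


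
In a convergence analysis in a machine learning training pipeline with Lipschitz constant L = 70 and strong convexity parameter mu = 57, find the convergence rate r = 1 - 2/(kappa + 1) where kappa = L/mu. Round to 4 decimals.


Step 1: Compute the condition number.
kappa = L/mu = 70/57 = 1.2281
Step 2: Compute the convergence rate.
r = 1 - 2/(kappa + 1) = 1 - 2*mu/(L + mu) = (L - mu)/(L + mu) = 13/127 = 0.1024


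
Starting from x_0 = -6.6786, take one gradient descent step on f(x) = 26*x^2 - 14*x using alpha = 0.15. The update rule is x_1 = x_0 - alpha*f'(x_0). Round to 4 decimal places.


We compute the gradient at x_0 and apply the update.
f'(x) = 52*x - 14
f'(-6.6786) = 52*-6.6786 - 14 = -361.2872
x_1 = -6.6786 - 0.15*-361.2872 = 47.5145


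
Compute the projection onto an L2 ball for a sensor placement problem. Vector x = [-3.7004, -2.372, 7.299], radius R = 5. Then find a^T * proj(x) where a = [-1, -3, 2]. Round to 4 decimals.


Step 1: Compute ||x|| (intermediates to 6 decimals).
||x|| = sqrt((-3.7004)^2 + (-2.372)^2 + 7.299^2) = 8.520255
Step 2: Project.
Since ||x|| > R, scale = R/||x|| = 5/8.520255 = 0.586837, proj(x) = scale * x
proj(x) = [-2.171532, -1.391977, 4.283323]
Step 3: Dot product.
a^T * proj(x) = -1*(-2.171532) - 3*(-1.391977) + 2*4.283323 = 14.9141


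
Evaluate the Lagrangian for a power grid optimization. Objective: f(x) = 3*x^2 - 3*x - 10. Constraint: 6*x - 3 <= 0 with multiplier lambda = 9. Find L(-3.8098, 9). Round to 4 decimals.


Step 1: Evaluate f(x).
f(-3.8098) = 3*(-3.8098)^2 - 3*(-3.8098) - 10 = 44.9731
Step 2: Evaluate g(x).
g(-3.8098) = 6*-3.8098 - 3 = -25.8588
Step 3: Compute Lagrangian.
L = 44.9731 + 9*-25.8588 = -187.7561


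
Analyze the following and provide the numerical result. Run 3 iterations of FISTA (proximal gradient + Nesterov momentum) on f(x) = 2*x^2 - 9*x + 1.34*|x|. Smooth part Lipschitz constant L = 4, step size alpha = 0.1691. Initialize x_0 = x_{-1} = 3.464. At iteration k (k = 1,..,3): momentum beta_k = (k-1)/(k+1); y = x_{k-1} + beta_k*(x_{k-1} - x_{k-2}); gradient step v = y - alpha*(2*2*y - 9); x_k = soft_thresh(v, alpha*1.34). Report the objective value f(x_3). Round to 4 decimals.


FISTA on f(x) = 2*x^2 - 9*x + 1.34*|x|
L = 4, alpha = 0.1691
Iteration 1: beta = 0.0, y = 3.464 + 0.0*(3.464 - 3.464) = 3.464
  grad(y) = 4.856, v = y - alpha*grad = 2.6429
  prox(v) = soft_thresh(2.6429, 0.2266) = 2.4163
Iteration 2: beta = 0.3333, y = 2.4163 + 0.3333*(2.4163 - 3.464) = 2.067
  grad(y) = -0.732, v = y - alpha*grad = 2.1908
  prox(v) = soft_thresh(2.1908, 0.2266) = 1.9642
Iteration 3: beta = 0.5, y = 1.9642 + 0.5*(1.9642 - 2.4163) = 1.7382
  grad(y) = -2.0474, v = y - alpha*grad = 2.0844
  prox(v) = soft_thresh(2.0844, 0.2266) = 1.8578
f(x_3) = 2*1.8578^2 - 9*1.8578 + 1.34*|1.8578| = -7.3279


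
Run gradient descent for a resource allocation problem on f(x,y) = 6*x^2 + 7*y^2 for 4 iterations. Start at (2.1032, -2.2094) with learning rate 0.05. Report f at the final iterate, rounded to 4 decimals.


Gradient descent on f(x,y) = 6*x^2 + 7*y^2.
Starting point: (2.1032, -2.2094), alpha = 0.05
Step 1: grad_x = 2*6*2.1032 = 25.2384, grad_y = 2*7*-2.2094 = -30.9316
  x_1 = 2.1032 - 0.05*25.2384 = 0.8413
  y_1 = -2.2094 - 0.05*-30.9316 = -0.6628
Step 2: grad_x = 2*6*0.8413 = 10.0954, grad_y = 2*7*-0.6628 = -9.2795
  x_2 = 0.8413 - 0.05*10.0954 = 0.3365
  y_2 = -0.6628 - 0.05*-9.2795 = -0.1988
Step 3: grad_x = 2*6*0.3365 = 4.0381, grad_y = 2*7*-0.1988 = -2.7838
  x_3 = 0.3365 - 0.05*4.0381 = 0.1346
  y_3 = -0.1988 - 0.05*-2.7838 = -0.0597
Step 4: grad_x = 2*6*0.1346 = 1.6153, grad_y = 2*7*-0.0597 = -0.8352
  x_4 = 0.1346 - 0.05*1.6153 = 0.0538
  y_4 = -0.0597 - 0.05*-0.8352 = -0.0179
f(0.0538, -0.0179) = 6*0.0538^2 + 7*(-0.0179)^2 = 0.0196


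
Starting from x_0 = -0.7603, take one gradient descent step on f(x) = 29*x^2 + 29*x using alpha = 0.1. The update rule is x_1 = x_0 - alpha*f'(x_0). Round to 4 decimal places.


We compute the gradient at x_0 and apply the update.
f'(x) = 58*x + 29
f'(-0.7603) = 58*-0.7603 + 29 = -15.0974
x_1 = -0.7603 - 0.1*-15.0974 = 0.7494


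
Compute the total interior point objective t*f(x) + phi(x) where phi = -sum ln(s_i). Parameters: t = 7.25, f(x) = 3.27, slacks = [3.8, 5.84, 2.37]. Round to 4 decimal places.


Step 1: Compute log-barrier.
ln values: [1.335, 1.7647, 0.8629]
phi = -(1.335 + 1.7647 + 0.8629) = -3.9626
Step 2: Compute augmented objective.
t*f(x) = 7.25*3.27 = 23.7075
Total = 23.7075 - 3.9626 = 19.7449


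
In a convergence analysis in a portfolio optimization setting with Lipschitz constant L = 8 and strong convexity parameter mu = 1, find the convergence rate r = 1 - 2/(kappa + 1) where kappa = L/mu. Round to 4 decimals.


Step 1: Compute the condition number.
kappa = L/mu = 8/1 = 8.0
Step 2: Compute the convergence rate.
r = 1 - 2/(kappa + 1) = 1 - 2*mu/(L + mu) = (L - mu)/(L + mu) = 7/9 = 0.7778


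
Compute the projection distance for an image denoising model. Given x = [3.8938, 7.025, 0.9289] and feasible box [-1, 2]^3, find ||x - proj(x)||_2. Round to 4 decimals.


Project each component onto [-1, 2].
clip(3.8938) = 2.0, clip(7.025) = 2.0, clip(0.9289) = 0.9289
Projection = [2.0, 2.0, 0.9289]
Squared diffs: [3.5865, 25.2506, 0.0]
Distance = sqrt(28.8371) = 5.37


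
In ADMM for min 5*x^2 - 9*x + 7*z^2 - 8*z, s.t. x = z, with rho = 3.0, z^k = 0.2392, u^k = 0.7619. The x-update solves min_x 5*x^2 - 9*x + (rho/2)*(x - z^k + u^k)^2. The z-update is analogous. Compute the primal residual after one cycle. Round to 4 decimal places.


ADMM iteration with rho = 3.0, z^k = 0.2392, u^k = 0.7619
Step 1: x-update.
Minimize 5*x^2 - 9*x + (3.0/2)*(x - 0.2392 + 0.7619)^2
FOC: (2*5 + 3.0)*x = 9 + 3.0*(0.2392 - 0.7619)
x^{k+1} = 0.5717
Step 2: z-update.
Minimize 7*z^2 - 8*z + (3.0/2)*(0.5717 - z + 0.7619)^2
FOC: (2*7 + 3.0)*z = 8 + 3.0*(0.5717 + 0.7619)
z^{k+1} = 0.7059
Step 3: u-update.
u^{k+1} = 0.7619 + 0.5717 - 0.7059 = 0.6277
Step 4: Primal residual = |0.5717 - 0.7059| = 0.1342


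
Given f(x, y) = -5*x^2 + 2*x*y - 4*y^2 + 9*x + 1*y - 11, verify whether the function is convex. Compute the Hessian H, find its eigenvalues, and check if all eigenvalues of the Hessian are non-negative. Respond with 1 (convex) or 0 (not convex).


The Hessian of f(x,y) = -5*x^2 + 2*x*y - 4*y^2 + 9*x + 1*y - 11 is:
H = [[-10, 2], [2, -8]]
Trace = -10 - 8 = -18
Determinant = -10*-8 - (2)^2 = 76
Discriminant = (-18)^2 - 4*76 = 20.0
Eigenvalues: lambda_1 = -11.2361, lambda_2 = -6.7639
The function is not convex.

0


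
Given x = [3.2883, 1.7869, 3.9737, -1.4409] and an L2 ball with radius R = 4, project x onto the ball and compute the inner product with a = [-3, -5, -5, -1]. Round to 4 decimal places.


Step 1: Compute ||x|| (intermediates to 6 decimals).
||x|| = sqrt(3.2883^2 + 1.7869^2 + 3.9737^2 + (-1.4409)^2) = 5.645566
Step 2: Project.
Since ||x|| > R, scale = R/||x|| = 4/5.645566 = 0.708521, proj(x) = scale * x
proj(x) = [2.32983, 1.266056, 2.81545, -1.020908]
Step 3: Dot product.
a^T * proj(x) = -3*2.32983 - 5*1.266056 - 5*2.81545 - 1*(-1.020908) = -26.3761


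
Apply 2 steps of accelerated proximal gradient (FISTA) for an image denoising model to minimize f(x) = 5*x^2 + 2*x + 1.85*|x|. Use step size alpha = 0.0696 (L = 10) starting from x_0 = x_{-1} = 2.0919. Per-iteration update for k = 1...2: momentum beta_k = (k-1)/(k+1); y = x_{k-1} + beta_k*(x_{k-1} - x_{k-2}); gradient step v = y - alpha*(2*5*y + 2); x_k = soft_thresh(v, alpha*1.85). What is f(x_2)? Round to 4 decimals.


FISTA on f(x) = 5*x^2 + 2*x + 1.85*|x|
L = 10, alpha = 0.0696
Iteration 1: beta = 0.0, y = 2.0919 + 0.0*(2.0919 - 2.0919) = 2.0919
  grad(y) = 22.919, v = y - alpha*grad = 0.4967
  prox(v) = soft_thresh(0.4967, 0.1288) = 0.368
Iteration 2: beta = 0.3333, y = 0.368 + 0.3333*(0.368 - 2.0919) = -0.2067
  grad(y) = -0.0666, v = y - alpha*grad = -0.202
  prox(v) = soft_thresh(-0.202, 0.1288) = -0.0733
f(x_2) = 5*(-0.0733)^2 + 2*(-0.0733) + 1.85*|-0.0733| = 0.0158


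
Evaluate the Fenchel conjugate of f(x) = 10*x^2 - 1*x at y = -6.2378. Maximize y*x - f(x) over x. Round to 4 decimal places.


f*(y) = sup_x {y*x - a*x^2 - b*x} = sup_x {(y-b)*x - a*x^2}
FOC: (y - b) - 2a*x = 0 => x* = (y - b)/(2a)
x* = (-6.2378 + 1)/(2*10) = -0.2619
f*(-6.2378) = (y-b)^2/(4a) = (-6.2378 + 1)^2/(4*10)
= 27.4345/40 = 0.6859


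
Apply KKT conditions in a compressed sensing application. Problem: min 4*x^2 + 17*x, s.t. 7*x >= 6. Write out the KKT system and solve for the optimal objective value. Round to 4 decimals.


Step 1: Try lambda = 0 (constraint inactive).
x_unc = -17/(2*4) = -2.125
Check: 7*-2.125 = -14.875 < 6 -- violated!
Step 2: Constraint must be active: 7*x = 6
x* = 6/7 = 0.8571 (rounded; the exact value 6/7 is used below)
lambda = (2*4*(6/7) + 17)/7 = 3.4082
Step 3: Compute optimal value.
f(x*) = 4*(6/7)^2 + 17*(6/7) = 17.5102


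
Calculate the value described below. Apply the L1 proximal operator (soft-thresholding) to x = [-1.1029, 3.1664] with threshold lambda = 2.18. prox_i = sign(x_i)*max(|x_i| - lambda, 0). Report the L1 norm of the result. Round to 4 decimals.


Soft-thresholding with lambda = 2.18:
prox(-1.1029) = sign(-1.1029)*max(|-1.1029| - 2.18, 0) = 0.0
prox(3.1664) = sign(3.1664)*max(|3.1664| - 2.18, 0) = 0.9864
prox(x) = [0.0, 0.9864]
||prox(x)||_1 = 0.0 + 0.9864 = 0.9864


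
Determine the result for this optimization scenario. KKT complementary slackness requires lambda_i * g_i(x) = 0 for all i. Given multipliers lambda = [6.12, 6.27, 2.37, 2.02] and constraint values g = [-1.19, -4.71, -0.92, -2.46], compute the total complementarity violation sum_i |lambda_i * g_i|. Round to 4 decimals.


KKT complementary slackness check:
lambda_1 * g_1 = 6.12 * -1.19 = -7.2828
lambda_2 * g_2 = 6.27 * -4.71 = -29.5317
lambda_3 * g_3 = 2.37 * -0.92 = -2.1804
lambda_4 * g_4 = 2.02 * -2.46 = -4.9692
Total violation = 7.2828 + 29.5317 + 2.1804 + 4.9692 = 43.9641


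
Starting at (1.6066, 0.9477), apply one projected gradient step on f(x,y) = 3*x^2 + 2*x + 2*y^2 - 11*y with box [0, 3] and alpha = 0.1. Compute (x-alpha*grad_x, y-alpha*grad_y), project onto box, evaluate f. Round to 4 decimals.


Step 1: Compute gradient at (1.6066, 0.9477).
grad_x = 2*3*1.6066 + 2 = 11.6396
grad_y = 2*2*0.9477 - 11 = -7.2092
Step 2: Gradient step.
x_raw = 1.6066 - 0.1*11.6396 = 0.4426
y_raw = 0.9477 - 0.1*-7.2092 = 1.6686
Step 3: Project onto [0, 3].
x_proj = clip(0.4426) = 0.4426
y_proj = clip(1.6686) = 1.6686
Step 4: Evaluate f.
f(0.4426, 1.6686) = -11.3132


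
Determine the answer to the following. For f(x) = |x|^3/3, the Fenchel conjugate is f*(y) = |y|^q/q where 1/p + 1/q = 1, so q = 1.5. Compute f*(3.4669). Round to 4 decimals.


The conjugate exponent q satisfies 1/p + 1/q = 1.
p = 3, so q = 3/(3 - 1) = 1.5
|y|^q = 3.4669^1.5 = 6.4552
f*(3.4669) = 6.4552 / 1.5 = 4.3035


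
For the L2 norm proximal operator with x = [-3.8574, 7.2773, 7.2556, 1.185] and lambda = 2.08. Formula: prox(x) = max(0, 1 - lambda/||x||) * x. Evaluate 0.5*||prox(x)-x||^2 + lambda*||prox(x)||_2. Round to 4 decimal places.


Step 1: Compute ||x||.
||x|| = 11.0402
Step 2: Compute scaling factor.
scale = max(0, 1 - 2.08/11.0402) = 0.8116
Step 3: prox(x) = [-3.1307, 5.9062, 5.8886, 0.9617]
||prox(x)|| = 8.9602
Step 4: Proximal objective.
0.5*||prox-x||^2 = 2.1632
lambda*||prox|| = 18.6372
Total = 20.8005


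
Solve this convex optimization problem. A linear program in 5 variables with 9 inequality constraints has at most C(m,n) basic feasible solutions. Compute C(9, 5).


Each vertex corresponds to some choice of n active constraints out of m, so the number of vertices is at most C(m, n) = m! / (n!(m-n)!).
m = 9, n = 5
Numerator: 9 * 8 * 7 * 6 * 5
Denominator: 5! = 120
C(9, 5) = 126


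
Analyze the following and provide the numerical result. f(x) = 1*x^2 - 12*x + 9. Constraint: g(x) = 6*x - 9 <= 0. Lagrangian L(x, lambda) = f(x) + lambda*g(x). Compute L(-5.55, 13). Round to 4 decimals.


Step 1: Evaluate f(x).
f(-5.55) = 1*(-5.55)^2 - 12*(-5.55) + 9 = 106.4025
Step 2: Evaluate g(x).
g(-5.55) = 6*-5.55 - 9 = -42.3
Step 3: Compute Lagrangian.
L = 106.4025 + 13*-42.3 = -443.4975


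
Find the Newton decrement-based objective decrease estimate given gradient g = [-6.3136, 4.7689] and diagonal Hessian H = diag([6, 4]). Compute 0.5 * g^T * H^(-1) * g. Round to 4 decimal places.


Step 1: H is diagonal, so H^(-1) * g = [-1.0523, 1.1922].
Step 2: g^T H^(-1) g = sum_i g_i^2 / H_ii
  = (-6.3136)^2/6 + (4.7689)^2/4
  = 6.6436 + 5.6856 = 12.3292
Step 3: Objective decrease = 0.5 * g^T H^(-1) g = 6.1646


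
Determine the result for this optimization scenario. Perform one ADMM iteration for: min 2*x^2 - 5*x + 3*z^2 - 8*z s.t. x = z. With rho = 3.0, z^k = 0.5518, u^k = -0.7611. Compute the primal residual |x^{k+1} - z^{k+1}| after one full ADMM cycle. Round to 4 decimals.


ADMM iteration with rho = 3.0, z^k = 0.5518, u^k = -0.7611
Step 1: x-update.
Minimize 2*x^2 - 5*x + (3.0/2)*(x - 0.5518 - 0.7611)^2
FOC: (2*2 + 3.0)*x = 5 + 3.0*(0.5518 + 0.7611)
x^{k+1} = 1.277
Step 2: z-update.
Minimize 3*z^2 - 8*z + (3.0/2)*(1.277 - z - 0.7611)^2
FOC: (2*3 + 3.0)*z = 8 + 3.0*(1.277 - 0.7611)
z^{k+1} = 1.0608
Step 3: u-update.
u^{k+1} = -0.7611 + 1.277 - 1.0608 = -0.545
Step 4: Primal residual = |1.277 - 1.0608| = 0.2161


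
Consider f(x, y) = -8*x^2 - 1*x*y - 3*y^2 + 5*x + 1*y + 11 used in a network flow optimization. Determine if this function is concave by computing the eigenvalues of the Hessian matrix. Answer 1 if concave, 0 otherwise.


The Hessian of f(x,y) = -8*x^2 - 1*x*y - 3*y^2 + 5*x + 1*y + 11 is:
H = [[-16, -1], [-1, -6]]
Trace = -16 - 6 = -22
Determinant = -16*-6 - (-1)^2 = 95
Discriminant = (-22)^2 - 4*95 = 104.0
Eigenvalues: lambda_1 = -16.099, lambda_2 = -5.901
The function is concave.

1


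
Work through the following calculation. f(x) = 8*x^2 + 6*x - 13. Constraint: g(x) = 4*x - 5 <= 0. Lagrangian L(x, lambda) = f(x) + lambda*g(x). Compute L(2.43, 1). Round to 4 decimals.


Step 1: Evaluate f(x).
f(2.43) = 8*2.43^2 + 6*2.43 - 13 = 48.8192
Step 2: Evaluate g(x).
g(2.43) = 4*2.43 - 5 = 4.72
Step 3: Compute Lagrangian.
L = 48.8192 + 1*4.72 = 53.5392


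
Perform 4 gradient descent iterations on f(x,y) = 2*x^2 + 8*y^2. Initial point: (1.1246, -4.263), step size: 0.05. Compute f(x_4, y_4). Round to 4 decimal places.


Gradient descent on f(x,y) = 2*x^2 + 8*y^2.
Starting point: (1.1246, -4.263), alpha = 0.05
Step 1: grad_x = 2*2*1.1246 = 4.4984, grad_y = 2*8*-4.263 = -68.208
  x_1 = 1.1246 - 0.05*4.4984 = 0.8997
  y_1 = -4.263 - 0.05*-68.208 = -0.8526
Step 2: grad_x = 2*2*0.8997 = 3.5987, grad_y = 2*8*-0.8526 = -13.6416
  x_2 = 0.8997 - 0.05*3.5987 = 0.7197
  y_2 = -0.8526 - 0.05*-13.6416 = -0.1705
Step 3: grad_x = 2*2*0.7197 = 2.879, grad_y = 2*8*-0.1705 = -2.7283
  x_3 = 0.7197 - 0.05*2.879 = 0.5758
  y_3 = -0.1705 - 0.05*-2.7283 = -0.0341
Step 4: grad_x = 2*2*0.5758 = 2.3032, grad_y = 2*8*-0.0341 = -0.5457
  x_4 = 0.5758 - 0.05*2.3032 = 0.4606
  y_4 = -0.0341 - 0.05*-0.5457 = -0.0068
f(0.4606, -0.0068) = 2*0.4606^2 + 8*(-0.0068)^2 = 0.4247


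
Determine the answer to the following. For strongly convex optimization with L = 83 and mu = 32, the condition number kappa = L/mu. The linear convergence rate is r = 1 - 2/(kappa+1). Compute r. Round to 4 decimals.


Step 1: Compute the condition number.
kappa = L/mu = 83/32 = 2.5938
Step 2: Compute the convergence rate.
r = 1 - 2/(kappa + 1) = 1 - 2*mu/(L + mu) = (L - mu)/(L + mu) = 51/115 = 0.4435


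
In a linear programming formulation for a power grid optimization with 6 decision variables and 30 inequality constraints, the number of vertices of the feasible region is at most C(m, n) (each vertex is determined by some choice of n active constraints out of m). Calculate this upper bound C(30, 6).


Each vertex corresponds to some choice of n active constraints out of m, so the number of vertices is at most C(m, n) = m! / (n!(m-n)!).
m = 30, n = 6
Numerator: 30 * 29 * 28 * 27 * 26 * 25
Denominator: 6! = 720
C(30, 6) = 593775


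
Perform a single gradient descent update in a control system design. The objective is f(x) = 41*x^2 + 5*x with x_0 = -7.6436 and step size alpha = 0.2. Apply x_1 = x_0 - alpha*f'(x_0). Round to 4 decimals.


We compute the gradient at x_0 and apply the update.
f'(x) = 82*x + 5
f'(-7.6436) = 82*-7.6436 + 5 = -621.7752
x_1 = -7.6436 - 0.2*-621.7752 = 116.7114


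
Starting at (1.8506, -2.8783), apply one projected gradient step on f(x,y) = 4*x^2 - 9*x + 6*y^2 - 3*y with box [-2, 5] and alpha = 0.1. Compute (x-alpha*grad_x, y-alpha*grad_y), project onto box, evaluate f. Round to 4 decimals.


Step 1: Compute gradient at (1.8506, -2.8783).
grad_x = 2*4*1.8506 - 9 = 5.8048
grad_y = 2*6*-2.8783 - 3 = -37.5396
Step 2: Gradient step.
x_raw = 1.8506 - 0.1*5.8048 = 1.2701
y_raw = -2.8783 - 0.1*-37.5396 = 0.8757
Step 3: Project onto [-2, 5].
x_proj = clip(1.2701) = 1.2701
y_proj = clip(0.8757) = 0.8757
Step 4: Evaluate f.
f(1.2701, 0.8757) = -3.0046


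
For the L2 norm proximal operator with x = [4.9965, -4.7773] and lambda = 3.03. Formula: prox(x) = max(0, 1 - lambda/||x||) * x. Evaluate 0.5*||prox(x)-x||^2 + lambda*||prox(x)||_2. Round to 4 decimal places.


Step 1: Compute ||x||.
||x|| = 6.9129
Step 2: Compute scaling factor.
scale = max(0, 1 - 3.03/6.9129) = 0.5617
Step 3: prox(x) = [2.8065, -2.6833]
||prox(x)|| = 3.8829
Step 4: Proximal objective.
0.5*||prox-x||^2 = 4.5905
lambda*||prox|| = 11.7652
Total = 16.3555


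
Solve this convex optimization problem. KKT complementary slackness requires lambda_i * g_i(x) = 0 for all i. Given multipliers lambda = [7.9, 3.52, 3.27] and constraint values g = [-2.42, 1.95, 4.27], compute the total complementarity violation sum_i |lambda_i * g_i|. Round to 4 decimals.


KKT complementary slackness check:
lambda_1 * g_1 = 7.9 * -2.42 = -19.118
lambda_2 * g_2 = 3.52 * 1.95 = 6.864
lambda_3 * g_3 = 3.27 * 4.27 = 13.9629
Total violation = 19.118 + 6.864 + 13.9629 = 39.9449


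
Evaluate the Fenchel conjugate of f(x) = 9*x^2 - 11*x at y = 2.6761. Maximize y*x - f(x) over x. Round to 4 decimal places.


f*(y) = sup_x {y*x - a*x^2 - b*x} = sup_x {(y-b)*x - a*x^2}
FOC: (y - b) - 2a*x = 0 => x* = (y - b)/(2a)
x* = (2.6761 + 11)/(2*9) = 0.7598
f*(2.6761) = (y-b)^2/(4a) = (2.6761 + 11)^2/(4*9)
= 187.0357/36 = 5.1954


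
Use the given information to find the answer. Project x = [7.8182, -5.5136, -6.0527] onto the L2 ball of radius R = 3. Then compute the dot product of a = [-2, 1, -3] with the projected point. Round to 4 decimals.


Step 1: Compute ||x|| (intermediates to 6 decimals).
||x|| = sqrt(7.8182^2 + (-5.5136)^2 + (-6.0527)^2) = 11.320743
Step 2: Project.
Since ||x|| > R, scale = R/||x|| = 3/11.320743 = 0.265, proj(x) = scale * x
proj(x) = [2.071823, -1.461104, -1.603966]
Step 3: Dot product.
a^T * proj(x) = -2*2.071823 + 1*(-1.461104) - 3*(-1.603966) = -0.7929


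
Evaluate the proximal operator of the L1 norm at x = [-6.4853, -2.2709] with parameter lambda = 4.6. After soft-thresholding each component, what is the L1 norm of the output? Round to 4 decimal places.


Soft-thresholding with lambda = 4.6:
prox(-6.4853) = sign(-6.4853)*max(|-6.4853| - 4.6, 0) = -1.8853
prox(-2.2709) = sign(-2.2709)*max(|-2.2709| - 4.6, 0) = 0.0
prox(x) = [-1.8853, 0.0]
||prox(x)||_1 = 1.8853 + 0.0 = 1.8853


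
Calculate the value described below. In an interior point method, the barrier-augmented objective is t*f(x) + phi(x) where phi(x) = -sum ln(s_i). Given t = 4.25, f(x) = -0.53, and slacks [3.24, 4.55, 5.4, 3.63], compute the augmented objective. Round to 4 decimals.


Step 1: Compute log-barrier.
ln values: [1.1756, 1.5151, 1.6864, 1.2892]
phi = -(1.1756 + 1.5151 + 1.6864 + 1.2892) = -5.6663
Step 2: Compute augmented objective.
t*f(x) = 4.25*-0.53 = -2.2525
Total = -2.2525 - 5.6663 = -7.9188


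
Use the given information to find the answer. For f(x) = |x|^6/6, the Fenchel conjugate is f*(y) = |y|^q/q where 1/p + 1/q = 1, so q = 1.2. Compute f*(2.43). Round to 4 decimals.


The conjugate exponent q satisfies 1/p + 1/q = 1.
p = 6, so q = 6/(6 - 1) = 1.2
|y|^q = 2.43^1.2 = 2.9022
f*(2.43) = 2.9022 / 1.2 = 2.4185


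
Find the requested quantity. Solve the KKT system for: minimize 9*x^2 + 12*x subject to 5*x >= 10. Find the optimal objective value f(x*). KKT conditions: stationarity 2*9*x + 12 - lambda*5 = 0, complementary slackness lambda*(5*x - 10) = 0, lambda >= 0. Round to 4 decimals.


Step 1: Try lambda = 0 (constraint inactive).
x_unc = -12/(2*9) = -0.6667
Check: 5*-0.6667 = -3.3335 < 10 -- violated!
Step 2: Constraint must be active: 5*x = 10
x* = 10/5 = 2.0
lambda = (2*9*2.0 + 12)/5 = 9.6
Step 3: Compute optimal value.
f(x*) = 9*2.0^2 + 12*2.0 = 60.0


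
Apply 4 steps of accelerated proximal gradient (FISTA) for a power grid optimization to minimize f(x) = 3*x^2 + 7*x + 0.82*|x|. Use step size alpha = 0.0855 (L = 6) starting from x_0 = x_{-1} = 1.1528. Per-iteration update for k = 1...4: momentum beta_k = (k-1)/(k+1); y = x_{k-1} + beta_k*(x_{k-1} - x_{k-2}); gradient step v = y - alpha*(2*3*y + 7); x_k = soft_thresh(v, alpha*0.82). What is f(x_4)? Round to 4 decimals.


FISTA on f(x) = 3*x^2 + 7*x + 0.82*|x|
L = 6, alpha = 0.0855
Iteration 1: beta = 0.0, y = 1.1528 + 0.0*(1.1528 - 1.1528) = 1.1528
  grad(y) = 13.9168, v = y - alpha*grad = -0.0371
  prox(v) = soft_thresh(-0.0371, 0.0701) = 0.0
Iteration 2: beta = 0.3333, y = 0.0 + 0.3333*(0.0 - 1.1528) = -0.3843
  grad(y) = 4.6944, v = y - alpha*grad = -0.7856
  prox(v) = soft_thresh(-0.7856, 0.0701) = -0.7155
Iteration 3: beta = 0.5, y = -0.7155 + 0.5*(-0.7155 - 0.0) = -1.0733
  grad(y) = 0.5602, v = y - alpha*grad = -1.1212
  prox(v) = soft_thresh(-1.1212, 0.0701) = -1.0511
Iteration 4: beta = 0.6, y = -1.0511 + 0.6*(-1.0511 + 0.7155) = -1.2524
  grad(y) = -0.5145, v = y - alpha*grad = -1.2084
  prox(v) = soft_thresh(-1.2084, 0.0701) = -1.1383
f(x_4) = 3*(-1.1383)^2 + 7*(-1.1383) + 0.82*|-1.1383| = -3.1475


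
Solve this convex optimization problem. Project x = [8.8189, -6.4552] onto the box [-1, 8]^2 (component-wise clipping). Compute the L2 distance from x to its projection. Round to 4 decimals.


Project each component onto [-1, 8].
clip(8.8189) = 8.0, clip(-6.4552) = -1.0
Projection = [8.0, -1.0]
Squared diffs: [0.6706, 29.7592]
Distance = sqrt(30.4298) = 5.5163


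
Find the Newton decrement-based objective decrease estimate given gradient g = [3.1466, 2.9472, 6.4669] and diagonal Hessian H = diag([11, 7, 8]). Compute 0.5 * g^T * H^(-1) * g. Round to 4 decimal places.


Step 1: H is diagonal, so H^(-1) * g = [0.2861, 0.421, 0.8084].
Step 2: g^T H^(-1) g = sum_i g_i^2 / H_ii
  = (3.1466)^2/11 + (2.9472)^2/7 + (6.4669)^2/8
  = 0.9001 + 1.2409 + 5.2276 = 7.3686
Step 3: Objective decrease = 0.5 * g^T H^(-1) g = 3.6843


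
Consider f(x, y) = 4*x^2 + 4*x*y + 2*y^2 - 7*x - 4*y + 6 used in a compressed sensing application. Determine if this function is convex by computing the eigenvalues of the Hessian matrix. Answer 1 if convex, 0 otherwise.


The Hessian of f(x,y) = 4*x^2 + 4*x*y + 2*y^2 - 7*x - 4*y + 6 is:
H = [[8, 4], [4, 4]]
Trace = 8 + 4 = 12
Determinant = 8*4 - (4)^2 = 16
Discriminant = (12)^2 - 4*16 = 80.0
Eigenvalues: lambda_1 = 1.5279, lambda_2 = 10.4721
The function is convex.

1


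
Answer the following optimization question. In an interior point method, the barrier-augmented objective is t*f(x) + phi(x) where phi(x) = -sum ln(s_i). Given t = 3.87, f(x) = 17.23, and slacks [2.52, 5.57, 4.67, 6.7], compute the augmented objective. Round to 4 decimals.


Step 1: Compute log-barrier.
ln values: [0.9243, 1.7174, 1.5412, 1.9021]
phi = -(0.9243 + 1.7174 + 1.5412 + 1.9021) = -6.0849
Step 2: Compute augmented objective.
t*f(x) = 3.87*17.23 = 66.6801
Total = 66.6801 - 6.0849 = 60.5952


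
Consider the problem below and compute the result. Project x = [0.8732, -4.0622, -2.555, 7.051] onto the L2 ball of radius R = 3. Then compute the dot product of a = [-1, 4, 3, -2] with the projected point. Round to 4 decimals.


Step 1: Compute ||x|| (intermediates to 6 decimals).
||x|| = sqrt(0.8732^2 + (-4.0622)^2 + (-2.555)^2 + 7.051^2) = 8.573714
Step 2: Project.
Since ||x|| > R, scale = R/||x|| = 3/8.573714 = 0.349907, proj(x) = scale * x
proj(x) = [0.305539, -1.421392, -0.894012, 2.467194]
Step 3: Dot product.
a^T * proj(x) = -1*0.305539 + 4*(-1.421392) + 3*(-0.894012) - 2*2.467194 = -13.6075


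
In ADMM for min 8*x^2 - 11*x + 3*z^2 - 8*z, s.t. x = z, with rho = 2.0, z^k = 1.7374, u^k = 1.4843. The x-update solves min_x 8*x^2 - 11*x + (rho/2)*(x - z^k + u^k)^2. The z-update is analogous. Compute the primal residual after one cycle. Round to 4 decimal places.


ADMM iteration with rho = 2.0, z^k = 1.7374, u^k = 1.4843
Step 1: x-update.
Minimize 8*x^2 - 11*x + (2.0/2)*(x - 1.7374 + 1.4843)^2
FOC: (2*8 + 2.0)*x = 11 + 2.0*(1.7374 - 1.4843)
x^{k+1} = 0.6392
Step 2: z-update.
Minimize 3*z^2 - 8*z + (2.0/2)*(0.6392 - z + 1.4843)^2
FOC: (2*3 + 2.0)*z = 8 + 2.0*(0.6392 + 1.4843)
z^{k+1} = 1.5309
Step 3: u-update.
u^{k+1} = 1.4843 + 0.6392 - 1.5309 = 0.5927
Step 4: Primal residual = |0.6392 - 1.5309| = 0.8917


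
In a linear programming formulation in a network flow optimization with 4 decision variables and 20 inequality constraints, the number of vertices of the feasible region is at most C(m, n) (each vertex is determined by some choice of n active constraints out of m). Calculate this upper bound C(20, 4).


Each vertex corresponds to some choice of n active constraints out of m, so the number of vertices is at most C(m, n) = m! / (n!(m-n)!).
m = 20, n = 4
Numerator: 20 * 19 * 18 * 17
Denominator: 4! = 24
C(20, 4) = 4845


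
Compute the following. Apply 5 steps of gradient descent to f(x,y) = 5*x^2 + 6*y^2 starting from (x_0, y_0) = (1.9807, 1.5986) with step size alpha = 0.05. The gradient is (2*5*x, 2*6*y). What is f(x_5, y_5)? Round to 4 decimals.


Gradient descent on f(x,y) = 5*x^2 + 6*y^2.
Starting point: (1.9807, 1.5986), alpha = 0.05
Step 1: grad_x = 2*5*1.9807 = 19.807, grad_y = 2*6*1.5986 = 19.1832
  x_1 = 1.9807 - 0.05*19.807 = 0.9904
  y_1 = 1.5986 - 0.05*19.1832 = 0.6394
Step 2: grad_x = 2*5*0.9904 = 9.9035, grad_y = 2*6*0.6394 = 7.6733
  x_2 = 0.9904 - 0.05*9.9035 = 0.4952
  y_2 = 0.6394 - 0.05*7.6733 = 0.2558
Step 3: grad_x = 2*5*0.4952 = 4.9518, grad_y = 2*6*0.2558 = 3.0693
  x_3 = 0.4952 - 0.05*4.9518 = 0.2476
  y_3 = 0.2558 - 0.05*3.0693 = 0.1023
Step 4: grad_x = 2*5*0.2476 = 2.4759, grad_y = 2*6*0.1023 = 1.2277
  x_4 = 0.2476 - 0.05*2.4759 = 0.1238
  y_4 = 0.1023 - 0.05*1.2277 = 0.0409
Step 5: grad_x = 2*5*0.1238 = 1.2379, grad_y = 2*6*0.0409 = 0.4911
  x_5 = 0.1238 - 0.05*1.2379 = 0.0619
  y_5 = 0.0409 - 0.05*0.4911 = 0.0164
f(0.0619, 0.0164) = 5*0.0619^2 + 6*0.0164^2 = 0.0208


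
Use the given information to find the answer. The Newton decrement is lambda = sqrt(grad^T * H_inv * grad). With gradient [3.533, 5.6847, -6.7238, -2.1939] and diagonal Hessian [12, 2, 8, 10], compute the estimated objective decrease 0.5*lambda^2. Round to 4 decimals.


Step 1: H is diagonal, so H^(-1) * g = [0.2944, 2.8424, -0.8405, -0.2194].
Step 2: g^T H^(-1) g = sum_i g_i^2 / H_ii
  = (3.533)^2/12 + (5.6847)^2/2 + (-6.7238)^2/8 + (-2.1939)^2/10
  = 1.0402 + 16.1579 + 5.6512 + 0.4813 = 23.3306
Step 3: Objective decrease = 0.5 * g^T H^(-1) g = 11.6653


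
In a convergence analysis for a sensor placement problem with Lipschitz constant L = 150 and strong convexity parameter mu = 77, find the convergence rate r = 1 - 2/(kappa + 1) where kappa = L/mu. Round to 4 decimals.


Step 1: Compute the condition number.
kappa = L/mu = 150/77 = 1.9481
Step 2: Compute the convergence rate.
r = 1 - 2/(kappa + 1) = 1 - 2*mu/(L + mu) = (L - mu)/(L + mu) = 73/227 = 0.3216


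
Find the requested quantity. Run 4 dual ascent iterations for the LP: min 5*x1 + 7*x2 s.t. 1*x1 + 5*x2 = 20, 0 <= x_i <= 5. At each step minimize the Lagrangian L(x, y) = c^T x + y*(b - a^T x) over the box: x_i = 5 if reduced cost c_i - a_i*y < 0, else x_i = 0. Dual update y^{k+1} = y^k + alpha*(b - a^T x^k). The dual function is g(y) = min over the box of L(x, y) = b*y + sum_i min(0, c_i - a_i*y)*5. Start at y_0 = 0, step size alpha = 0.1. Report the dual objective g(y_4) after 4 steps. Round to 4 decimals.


Dual ascent for LP: min 5*x1 + 7*x2, 1*x1 + 5*x2 = 20, 0 <= x_i <= 5
Step 1: y^k = 0.0, reduced costs: (5.0, 7.0)
  x^k = (0.0, 0.0), subgradient = b - a^T x = 20.0
  y^{k+1} = 0.0 + 0.1*20.0 = 2.0
Step 2: y^k = 2.0, reduced costs: (3.0, -3.0)
  x^k = (0.0, 5.0), subgradient = b - a^T x = -5.0
  y^{k+1} = 2.0 + 0.1*-5.0 = 1.5
Step 3: y^k = 1.5, reduced costs: (3.5, -0.5)
  x^k = (0.0, 5.0), subgradient = b - a^T x = -5.0
  y^{k+1} = 1.5 + 0.1*-5.0 = 1.0
Step 4: y^k = 1.0, reduced costs: (4.0, 2.0)
  x^k = (0.0, 0.0), subgradient = b - a^T x = 20.0
  y^{k+1} = 1.0 + 0.1*20.0 = 3.0
Dual objective at y_4 = 3.0: reduced costs (2.0, -8.0), box minimizer x = (0.0, 5.0)
g(y_4) = b*y + (c1 - a1*y)*x1 + (c2 - a2*y)*x2 = 20*3.0 + 2.0*0.0 + (-8.0)*5.0 = 60.0 + 0.0 - 40.0 = 20.0


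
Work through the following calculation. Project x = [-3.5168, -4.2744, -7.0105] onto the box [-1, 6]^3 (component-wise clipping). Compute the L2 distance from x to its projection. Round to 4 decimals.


Project each component onto [-1, 6].
clip(-3.5168) = -1.0, clip(-4.2744) = -1.0, clip(-7.0105) = -1.0
Projection = [-1.0, -1.0, -1.0]
Squared diffs: [6.3343, 10.7217, 36.1261]
Distance = sqrt(53.1821) = 7.2926


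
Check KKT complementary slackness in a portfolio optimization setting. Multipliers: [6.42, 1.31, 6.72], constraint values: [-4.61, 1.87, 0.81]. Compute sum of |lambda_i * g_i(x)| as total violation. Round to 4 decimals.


KKT complementary slackness check:
lambda_1 * g_1 = 6.42 * -4.61 = -29.5962
lambda_2 * g_2 = 1.31 * 1.87 = 2.4497
lambda_3 * g_3 = 6.72 * 0.81 = 5.4432
Total violation = 29.5962 + 2.4497 + 5.4432 = 37.4891


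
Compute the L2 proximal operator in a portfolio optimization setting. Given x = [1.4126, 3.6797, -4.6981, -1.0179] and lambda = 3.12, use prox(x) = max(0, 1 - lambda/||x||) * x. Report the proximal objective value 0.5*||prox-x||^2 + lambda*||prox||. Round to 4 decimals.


Step 1: Compute ||x||.
||x|| = 6.2164
Step 2: Compute scaling factor.
scale = max(0, 1 - 3.12/6.2164) = 0.4981
Step 3: prox(x) = [0.7036, 1.8329, -2.3401, -0.507]
||prox(x)|| = 3.0964
Step 4: Proximal objective.
0.5*||prox-x||^2 = 4.8672
lambda*||prox|| = 9.6608
Total = 14.528


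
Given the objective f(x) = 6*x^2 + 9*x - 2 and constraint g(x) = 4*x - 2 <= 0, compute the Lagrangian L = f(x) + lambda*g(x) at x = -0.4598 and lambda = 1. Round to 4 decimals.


Step 1: Evaluate f(x).
f(-0.4598) = 6*(-0.4598)^2 + 9*(-0.4598) - 2 = -4.8697
Step 2: Evaluate g(x).
g(-0.4598) = 4*-0.4598 - 2 = -3.8392
Step 3: Compute Lagrangian.
L = -4.8697 + 1*-3.8392 = -8.7089


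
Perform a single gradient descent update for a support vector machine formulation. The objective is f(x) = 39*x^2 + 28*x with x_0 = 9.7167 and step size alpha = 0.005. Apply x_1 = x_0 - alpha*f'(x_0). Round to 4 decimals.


We compute the gradient at x_0 and apply the update.
f'(x) = 78*x + 28
f'(9.7167) = 78*9.7167 + 28 = 785.9026
x_1 = 9.7167 - 0.005*785.9026 = 5.7872


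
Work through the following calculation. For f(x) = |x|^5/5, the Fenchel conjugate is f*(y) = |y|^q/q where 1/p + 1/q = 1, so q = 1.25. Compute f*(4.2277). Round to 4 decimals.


The conjugate exponent q satisfies 1/p + 1/q = 1.
p = 5, so q = 5/(5 - 1) = 1.25
|y|^q = 4.2277^1.25 = 6.0622
f*(4.2277) = 6.0622 / 1.25 = 4.8498


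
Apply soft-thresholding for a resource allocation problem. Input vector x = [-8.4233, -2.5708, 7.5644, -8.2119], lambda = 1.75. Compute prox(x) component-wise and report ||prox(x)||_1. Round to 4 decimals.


Soft-thresholding with lambda = 1.75:
prox(-8.4233) = sign(-8.4233)*max(|-8.4233| - 1.75, 0) = -6.6733
prox(-2.5708) = sign(-2.5708)*max(|-2.5708| - 1.75, 0) = -0.8208
prox(7.5644) = sign(7.5644)*max(|7.5644| - 1.75, 0) = 5.8144
prox(-8.2119) = sign(-8.2119)*max(|-8.2119| - 1.75, 0) = -6.4619
prox(x) = [-6.6733, -0.8208, 5.8144, -6.4619]
||prox(x)||_1 = 6.6733 + 0.8208 + 5.8144 + 6.4619 = 19.7704


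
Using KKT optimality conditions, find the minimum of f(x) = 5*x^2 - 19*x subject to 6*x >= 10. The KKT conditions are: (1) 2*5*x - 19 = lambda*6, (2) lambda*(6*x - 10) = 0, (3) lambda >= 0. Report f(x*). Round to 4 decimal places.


Step 1: Try lambda = 0 (constraint inactive).
Stationarity: 2*5*x - 19 = 0
x* = 19/(2*5) = 1.9
Check constraint: 6*1.9 = 11.4 >= 10 -- satisfied.
Step 2: Compute optimal value.
f(x*) = 5*1.9^2 - 19*1.9 = -18.05
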